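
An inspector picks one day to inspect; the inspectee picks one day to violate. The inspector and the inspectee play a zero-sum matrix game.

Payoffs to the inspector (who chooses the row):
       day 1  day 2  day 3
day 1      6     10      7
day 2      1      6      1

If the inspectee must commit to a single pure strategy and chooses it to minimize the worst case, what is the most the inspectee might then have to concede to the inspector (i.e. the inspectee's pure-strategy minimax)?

6

The worst case (largest entry) in each column is day 1: 6, day 2: 10, day 3: 7.
The best (smallest) of these is 6.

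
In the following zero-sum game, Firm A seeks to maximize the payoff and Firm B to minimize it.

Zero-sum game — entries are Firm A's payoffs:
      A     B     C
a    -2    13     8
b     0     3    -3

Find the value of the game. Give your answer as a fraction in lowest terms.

-6/13

Column B is strictly dominated by C for Firm B (it gives Firm A more in every row).
The remaining 2×2 game on (a, b) × (A, C) has no saddle point. Let Firm A play a with probability p; indifference gives −2p = 8p − 3(1−p), so p = 3/13.
Similarly Firm B's optimal q on A is 11/13, and the value is -2·(11/13) + (8)·(2/13) = -6/13.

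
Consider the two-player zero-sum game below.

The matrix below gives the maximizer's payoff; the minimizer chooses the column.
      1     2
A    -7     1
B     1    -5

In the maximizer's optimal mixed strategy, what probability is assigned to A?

3/7

Row minima are -7 and -5, so the maximizer's maximin is -5; column maxima are 1 and 1, so the minimizer's minimax is 1. These differ, so the equilibrium is in mixed strategies.
Let the maximizer play A with probability p. The minimizer is indifferent when −7p + (1−p) = p − 5(1−p), giving p = 3/7.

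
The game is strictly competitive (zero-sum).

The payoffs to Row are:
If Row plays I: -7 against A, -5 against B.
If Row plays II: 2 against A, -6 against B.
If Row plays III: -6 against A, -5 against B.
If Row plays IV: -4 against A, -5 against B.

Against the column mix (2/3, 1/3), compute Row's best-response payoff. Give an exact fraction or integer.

I: (-7)·(2/3) + (-5)·(1/3) = -19/3.
II: (2)·(2/3) + (-6)·(1/3) = -2/3.
III: (-6)·(2/3) + (-5)·(1/3) = -17/3.
IV: (-4)·(2/3) + (-5)·(1/3) = -13/3.
The best pure response is II with expected payoff -2/3.

-2/3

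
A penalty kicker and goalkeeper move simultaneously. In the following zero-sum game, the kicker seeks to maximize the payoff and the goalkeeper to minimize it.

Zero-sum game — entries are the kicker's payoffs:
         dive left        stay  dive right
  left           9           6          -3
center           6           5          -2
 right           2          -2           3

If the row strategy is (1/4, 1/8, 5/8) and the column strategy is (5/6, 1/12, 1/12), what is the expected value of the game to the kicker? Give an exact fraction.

Against (5/6, 1/12, 1/12), each row's expected payoff is left: 31/4; center: 21/4; right: 7/4.
Taking the (1/4, 1/8, 5/8)-weighted average: (1/4)·(31/4) + (1/8)·(21/4) + (5/8)·(7/4) = 59/16.

59/16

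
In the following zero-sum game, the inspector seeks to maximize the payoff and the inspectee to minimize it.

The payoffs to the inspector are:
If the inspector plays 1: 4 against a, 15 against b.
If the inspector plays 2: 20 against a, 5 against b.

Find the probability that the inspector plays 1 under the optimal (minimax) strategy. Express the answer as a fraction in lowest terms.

15/26

Row minima are 4 and 5, so the inspector's maximin is 5; column maxima are 20 and 15, so the inspectee's minimax is 15. These differ, so the equilibrium is in mixed strategies.
Let the inspector play 1 with probability p. The inspectee is indifferent when 4p + 20(1−p) = 15p + 5(1−p), giving p = 15/26.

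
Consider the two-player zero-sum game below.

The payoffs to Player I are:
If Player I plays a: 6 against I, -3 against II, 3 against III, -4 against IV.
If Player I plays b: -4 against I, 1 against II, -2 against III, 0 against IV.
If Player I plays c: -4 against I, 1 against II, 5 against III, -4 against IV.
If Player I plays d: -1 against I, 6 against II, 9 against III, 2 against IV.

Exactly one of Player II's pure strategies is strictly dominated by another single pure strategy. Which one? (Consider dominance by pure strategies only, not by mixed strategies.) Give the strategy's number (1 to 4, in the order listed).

2

Player II prefers columns that give Player I less. Compare II with IV: -4 < -3, 0 < 1, -4 < 1, 2 < 6.
So IV strictly dominates II for Player II; II is strictly dominated.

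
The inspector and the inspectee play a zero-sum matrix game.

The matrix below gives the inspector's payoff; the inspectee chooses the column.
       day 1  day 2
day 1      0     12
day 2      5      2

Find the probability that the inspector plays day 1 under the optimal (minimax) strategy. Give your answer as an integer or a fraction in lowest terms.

1/5

Row minima are 0 and 2, so the inspector's maximin is 2; column maxima are 5 and 12, so the inspectee's minimax is 5. These differ, so the equilibrium is in mixed strategies.
Let the inspector play day 1 with probability p. The inspectee is indifferent when 5(1−p) = 12p + 2(1−p), giving p = 1/5.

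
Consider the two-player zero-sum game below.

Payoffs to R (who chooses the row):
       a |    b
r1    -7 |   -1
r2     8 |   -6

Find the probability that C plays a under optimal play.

Row minima are -7 and -6, so R's maximin is -6; column maxima are 8 and -1, so C's minimax is -1. These differ, so the equilibrium is in mixed strategies.
Let C play a with probability q. R is indifferent when −7q − (1−q) = 8q − 6(1−q), giving q = 1/4.

1/4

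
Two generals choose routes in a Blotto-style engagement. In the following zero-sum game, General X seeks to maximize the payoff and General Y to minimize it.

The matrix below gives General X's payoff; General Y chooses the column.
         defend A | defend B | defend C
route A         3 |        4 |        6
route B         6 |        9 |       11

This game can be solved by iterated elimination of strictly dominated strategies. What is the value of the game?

6

Row route A is strictly dominated by row route B (6>3, 9>4, 11>6); eliminate route A.
Column defend B is strictly dominated by defend A for General Y (6<9); eliminate defend B.
Column defend C is strictly dominated by defend A for General Y (6<11); eliminate defend C.
Only (route B, defend A) remains, with payoff 6.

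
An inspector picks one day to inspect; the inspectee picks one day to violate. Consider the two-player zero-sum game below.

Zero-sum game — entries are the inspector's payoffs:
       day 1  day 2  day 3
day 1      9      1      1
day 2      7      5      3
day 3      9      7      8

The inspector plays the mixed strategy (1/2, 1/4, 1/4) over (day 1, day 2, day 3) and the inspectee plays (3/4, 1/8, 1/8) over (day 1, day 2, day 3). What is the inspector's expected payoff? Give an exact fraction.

Against (3/4, 1/8, 1/8), each row's expected payoff is day 1: 7; day 2: 25/4; day 3: 69/8.
Taking the (1/2, 1/4, 1/4)-weighted average: (1/2)·(7) + (1/4)·(25/4) + (1/4)·(69/8) = 231/32.

231/32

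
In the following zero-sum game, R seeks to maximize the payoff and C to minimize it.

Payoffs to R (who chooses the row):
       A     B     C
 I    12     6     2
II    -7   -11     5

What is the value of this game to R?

Column A is strictly dominated by B for C (it gives R more in every row).
The remaining 2×2 game on (I, II) × (B, C) has no saddle point. Let R play I with probability p; indifference gives 6p − 11(1−p) = 2p + 5(1−p), so p = 4/5.
Similarly C's optimal q on B is 3/20, and the value is 6·(3/20) + (2)·(17/20) = 13/5.

13/5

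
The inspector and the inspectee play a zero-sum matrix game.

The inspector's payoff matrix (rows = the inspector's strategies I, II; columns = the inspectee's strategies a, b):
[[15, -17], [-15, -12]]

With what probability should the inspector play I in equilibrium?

Row minima are -17 and -15, so the inspector's maximin is -15; column maxima are 15 and -12, so the inspectee's minimax is -12. These differ, so the equilibrium is in mixed strategies.
Let the inspector play I with probability p. The inspectee is indifferent when 15p − 15(1−p) = −17p − 12(1−p), giving p = 3/35.

3/35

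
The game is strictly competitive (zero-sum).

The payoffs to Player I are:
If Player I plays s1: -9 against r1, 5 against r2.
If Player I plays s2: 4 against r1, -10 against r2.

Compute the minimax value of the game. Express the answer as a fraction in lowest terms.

Row minima are -9 and -10, so Player I's maximin is -9; column maxima are 4 and 5, so Player II's minimax is 4. These differ, so the equilibrium is in mixed strategies.
Let Player I play s1 with probability p. Player II is indifferent when −9p + 4(1−p) = 5p − 10(1−p), giving p = 1/2.
Let Player II play r1 with probability q. Player I is indifferent when −9q + 5(1−q) = 4q − 10(1−q), giving q = 15/28.
The value is -9·(15/28) + (5)·(13/28) = -5/2.

-5/2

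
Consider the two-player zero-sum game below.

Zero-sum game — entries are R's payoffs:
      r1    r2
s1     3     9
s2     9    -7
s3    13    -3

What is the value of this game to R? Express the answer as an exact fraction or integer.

63/11

Row s2 is strictly dominated by row s3, so R never plays it.
The remaining 2×2 game on (s1, s3) × (r1, r2) has no saddle point. Let R play s1 with probability p; indifference gives 3p + 13(1−p) = 9p − 3(1−p), so p = 8/11.
Similarly C's optimal q on r1 is 6/11, and the value is 3·(6/11) + (9)·(5/11) = 63/11.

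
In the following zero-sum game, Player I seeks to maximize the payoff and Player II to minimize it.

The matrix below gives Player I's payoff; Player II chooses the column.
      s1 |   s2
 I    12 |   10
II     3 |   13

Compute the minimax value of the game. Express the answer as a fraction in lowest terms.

Row minima are 10 and 3, so Player I's maximin is 10; column maxima are 12 and 13, so Player II's minimax is 12. These differ, so the equilibrium is in mixed strategies.
Let Player I play I with probability p. Player II is indifferent when 12p + 3(1−p) = 10p + 13(1−p), giving p = 5/6.
Let Player II play s1 with probability q. Player I is indifferent when 12q + 10(1−q) = 3q + 13(1−q), giving q = 1/4.
The value is 12·(1/4) + (10)·(3/4) = 21/2.

21/2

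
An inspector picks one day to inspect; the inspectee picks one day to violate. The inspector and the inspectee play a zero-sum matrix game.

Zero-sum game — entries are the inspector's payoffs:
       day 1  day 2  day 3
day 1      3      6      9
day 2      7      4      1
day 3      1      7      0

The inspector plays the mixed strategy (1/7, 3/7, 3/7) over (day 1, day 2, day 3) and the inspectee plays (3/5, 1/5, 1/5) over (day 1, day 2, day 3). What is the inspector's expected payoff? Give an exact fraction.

132/35

Against (3/5, 1/5, 1/5), each row's expected payoff is day 1: 24/5; day 2: 26/5; day 3: 2.
Taking the (1/7, 3/7, 3/7)-weighted average: (1/7)·(24/5) + (3/7)·(26/5) + (3/7)·(2) = 132/35.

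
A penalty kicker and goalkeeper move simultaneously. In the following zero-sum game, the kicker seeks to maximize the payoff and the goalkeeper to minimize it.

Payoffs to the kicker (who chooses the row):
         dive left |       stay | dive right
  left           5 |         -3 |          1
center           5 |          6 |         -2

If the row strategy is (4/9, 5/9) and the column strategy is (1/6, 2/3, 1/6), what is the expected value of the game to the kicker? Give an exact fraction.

37/18

Against (1/6, 2/3, 1/6), each row's expected payoff is left: -1; center: 9/2.
Taking the (4/9, 5/9)-weighted average: (4/9)·(-1) + (5/9)·(9/2) = 37/18.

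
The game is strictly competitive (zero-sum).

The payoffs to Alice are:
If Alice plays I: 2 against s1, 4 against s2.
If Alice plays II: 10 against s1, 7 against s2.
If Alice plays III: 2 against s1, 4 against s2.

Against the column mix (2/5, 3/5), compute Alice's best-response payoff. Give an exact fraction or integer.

41/5

I: (2)·(2/5) + (4)·(3/5) = 16/5.
II: (10)·(2/5) + (7)·(3/5) = 41/5.
III: (2)·(2/5) + (4)·(3/5) = 16/5.
The best pure response is II with expected payoff 41/5.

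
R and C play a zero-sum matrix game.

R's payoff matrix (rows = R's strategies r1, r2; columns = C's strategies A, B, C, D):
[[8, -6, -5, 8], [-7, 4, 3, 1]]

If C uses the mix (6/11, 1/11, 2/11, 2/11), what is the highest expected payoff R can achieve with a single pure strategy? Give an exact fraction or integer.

r1: (8)·(6/11) + (-6)·(1/11) + (-5)·(2/11) + (8)·(2/11) = 48/11.
r2: (-7)·(6/11) + (4)·(1/11) + (3)·(2/11) + (1)·(2/11) = -30/11.
The best pure response is r1 with expected payoff 48/11.

48/11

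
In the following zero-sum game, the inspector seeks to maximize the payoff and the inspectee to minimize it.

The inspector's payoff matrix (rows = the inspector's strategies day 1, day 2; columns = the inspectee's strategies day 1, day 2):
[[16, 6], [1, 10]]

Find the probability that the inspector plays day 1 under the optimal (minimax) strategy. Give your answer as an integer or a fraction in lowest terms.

9/19

Row minima are 6 and 1, so the inspector's maximin is 6; column maxima are 16 and 10, so the inspectee's minimax is 10. These differ, so the equilibrium is in mixed strategies.
Let the inspector play day 1 with probability p. The inspectee is indifferent when 16p + (1−p) = 6p + 10(1−p), giving p = 9/19.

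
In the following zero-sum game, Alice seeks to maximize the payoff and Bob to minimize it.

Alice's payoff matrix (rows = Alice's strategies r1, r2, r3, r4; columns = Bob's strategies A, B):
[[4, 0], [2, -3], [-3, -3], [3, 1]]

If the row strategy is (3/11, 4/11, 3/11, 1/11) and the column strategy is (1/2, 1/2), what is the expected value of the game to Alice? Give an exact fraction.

Against (1/2, 1/2), each row's expected payoff is r1: 2; r2: -1/2; r3: -3; r4: 2.
Taking the (3/11, 4/11, 3/11, 1/11)-weighted average: (3/11)·(2) + (4/11)·(-1/2) + (3/11)·(-3) + (1/11)·(2) = -3/11.

-3/11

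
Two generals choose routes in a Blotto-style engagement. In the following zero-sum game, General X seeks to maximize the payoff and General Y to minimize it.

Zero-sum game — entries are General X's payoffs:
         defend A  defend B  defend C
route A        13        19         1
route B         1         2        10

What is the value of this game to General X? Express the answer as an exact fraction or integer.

43/7

Column defend B is strictly dominated by defend A for General Y (it gives General X more in every row).
The remaining 2×2 game on (route A, route B) × (defend A, defend C) has no saddle point. Let General X play route A with probability p; indifference gives 13p + (1−p) = p + 10(1−p), so p = 3/7.
Similarly General Y's optimal q on defend A is 3/7, and the value is 13·(3/7) + (1)·(4/7) = 43/7.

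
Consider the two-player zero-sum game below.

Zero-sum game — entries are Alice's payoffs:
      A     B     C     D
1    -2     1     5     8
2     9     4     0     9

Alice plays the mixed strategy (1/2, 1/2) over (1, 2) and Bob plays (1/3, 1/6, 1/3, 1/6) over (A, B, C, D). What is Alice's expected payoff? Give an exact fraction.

23/6

Against (1/3, 1/6, 1/3, 1/6), each row's expected payoff is 1: 5/2; 2: 31/6.
Taking the (1/2, 1/2)-weighted average: (1/2)·(5/2) + (1/2)·(31/6) = 23/6.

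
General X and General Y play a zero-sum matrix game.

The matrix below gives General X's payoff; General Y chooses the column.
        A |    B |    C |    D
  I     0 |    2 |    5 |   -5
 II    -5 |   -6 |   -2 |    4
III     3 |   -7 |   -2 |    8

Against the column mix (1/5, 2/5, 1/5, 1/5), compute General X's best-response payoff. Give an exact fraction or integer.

4/5

I: (0)·(1/5) + (2)·(2/5) + (5)·(1/5) + (-5)·(1/5) = 4/5.
II: (-5)·(1/5) + (-6)·(2/5) + (-2)·(1/5) + (4)·(1/5) = -3.
III: (3)·(1/5) + (-7)·(2/5) + (-2)·(1/5) + (8)·(1/5) = -1.
The best pure response is I with expected payoff 4/5.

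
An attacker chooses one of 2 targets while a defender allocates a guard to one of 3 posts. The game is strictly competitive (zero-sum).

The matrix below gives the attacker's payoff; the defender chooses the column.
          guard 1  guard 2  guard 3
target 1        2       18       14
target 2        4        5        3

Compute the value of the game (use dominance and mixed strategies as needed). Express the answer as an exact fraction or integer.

Column guard 2 is strictly dominated by guard 3 for the defender (it gives the attacker more in every row).
The remaining 2×2 game on (target 1, target 2) × (guard 1, guard 3) has no saddle point. Let the attacker play target 1 with probability p; indifference gives 2p + 4(1−p) = 14p + 3(1−p), so p = 1/13.
Similarly the defender's optimal q on guard 1 is 11/13, and the value is 2·(11/13) + (14)·(2/13) = 50/13.

50/13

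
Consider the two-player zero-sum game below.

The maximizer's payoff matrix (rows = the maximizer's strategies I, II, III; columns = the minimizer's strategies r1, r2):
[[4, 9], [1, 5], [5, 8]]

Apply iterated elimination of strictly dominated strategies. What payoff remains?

Column r2 is strictly dominated by r1 for the minimizer (4<9, 1<5, 5<8); eliminate r2.
Row II is strictly dominated by row I (4>1); eliminate II.
Row I is strictly dominated by row III (5>4); eliminate I.
Only (III, r1) remains, with payoff 5.

5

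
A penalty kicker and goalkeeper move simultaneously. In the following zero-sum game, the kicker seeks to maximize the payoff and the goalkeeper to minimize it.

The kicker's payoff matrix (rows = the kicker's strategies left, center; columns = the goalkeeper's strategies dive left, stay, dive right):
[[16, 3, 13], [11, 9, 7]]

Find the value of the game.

Column dive left is strictly dominated by dive right for the goalkeeper (it gives the kicker more in every row).
The remaining 2×2 game on (left, center) × (stay, dive right) has no saddle point. Let the kicker play left with probability p; indifference gives 3p + 9(1−p) = 13p + 7(1−p), so p = 1/6.
Similarly the goalkeeper's optimal q on stay is 1/2, and the value is 3·(1/2) + (13)·(1/2) = 8.

8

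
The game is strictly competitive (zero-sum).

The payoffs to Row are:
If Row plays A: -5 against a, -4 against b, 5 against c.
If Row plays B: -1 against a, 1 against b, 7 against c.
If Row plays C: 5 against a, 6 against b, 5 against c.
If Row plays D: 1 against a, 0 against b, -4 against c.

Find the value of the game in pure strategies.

Row minima: -5, -1, 5, -4 → Row's maximin is 5.
Column maxima: 5, 6, 7 → Column's minimax is 5.
They coincide at (C, a), so the value is 5.

5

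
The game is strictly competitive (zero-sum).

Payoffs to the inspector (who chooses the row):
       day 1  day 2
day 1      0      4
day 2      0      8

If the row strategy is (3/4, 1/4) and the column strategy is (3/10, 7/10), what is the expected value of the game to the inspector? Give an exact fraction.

Against (3/10, 7/10), each row's expected payoff is day 1: 14/5; day 2: 28/5.
Taking the (3/4, 1/4)-weighted average: (3/4)·(14/5) + (1/4)·(28/5) = 7/2.

7/2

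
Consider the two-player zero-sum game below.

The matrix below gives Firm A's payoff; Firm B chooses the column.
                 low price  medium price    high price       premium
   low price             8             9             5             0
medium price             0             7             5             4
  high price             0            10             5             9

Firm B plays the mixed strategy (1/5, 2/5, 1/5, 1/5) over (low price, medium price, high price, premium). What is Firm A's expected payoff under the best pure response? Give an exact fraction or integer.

34/5

low price: (8)·(1/5) + (9)·(2/5) + (5)·(1/5) + (0)·(1/5) = 31/5.
medium price: (0)·(1/5) + (7)·(2/5) + (5)·(1/5) + (4)·(1/5) = 23/5.
high price: (0)·(1/5) + (10)·(2/5) + (5)·(1/5) + (9)·(1/5) = 34/5.
The best pure response is high price with expected payoff 34/5.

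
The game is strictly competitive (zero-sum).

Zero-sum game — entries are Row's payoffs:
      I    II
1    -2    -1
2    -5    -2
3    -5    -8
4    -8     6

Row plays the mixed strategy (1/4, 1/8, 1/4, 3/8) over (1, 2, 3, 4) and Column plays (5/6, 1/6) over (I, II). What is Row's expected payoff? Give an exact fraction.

-217/48

Against (5/6, 1/6), each row's expected payoff is 1: -11/6; 2: -9/2; 3: -11/2; 4: -17/3.
Taking the (1/4, 1/8, 1/4, 3/8)-weighted average: (1/4)·(-11/6) + (1/8)·(-9/2) + (1/4)·(-11/2) + (3/8)·(-17/3) = -217/48.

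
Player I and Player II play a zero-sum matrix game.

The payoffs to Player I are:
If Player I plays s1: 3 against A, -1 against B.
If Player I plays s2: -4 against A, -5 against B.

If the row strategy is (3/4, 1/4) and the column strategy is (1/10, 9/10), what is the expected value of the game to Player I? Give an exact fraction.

Against (1/10, 9/10), each row's expected payoff is s1: -3/5; s2: -49/10.
Taking the (3/4, 1/4)-weighted average: (3/4)·(-3/5) + (1/4)·(-49/10) = -67/40.

-67/40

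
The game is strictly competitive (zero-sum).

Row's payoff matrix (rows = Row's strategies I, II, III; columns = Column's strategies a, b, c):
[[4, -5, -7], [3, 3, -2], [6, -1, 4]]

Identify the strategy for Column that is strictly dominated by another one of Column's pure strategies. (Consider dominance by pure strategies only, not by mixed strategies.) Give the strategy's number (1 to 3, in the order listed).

1

Column prefers columns that give Row less. Compare a with c: -7 < 4, -2 < 3, 4 < 6.
So c strictly dominates a for Column; a is strictly dominated.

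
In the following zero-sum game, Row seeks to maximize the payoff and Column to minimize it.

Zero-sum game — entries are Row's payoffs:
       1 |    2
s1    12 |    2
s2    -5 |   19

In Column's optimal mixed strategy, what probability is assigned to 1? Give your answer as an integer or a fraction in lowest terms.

Row minima are 2 and -5, so Row's maximin is 2; column maxima are 12 and 19, so Column's minimax is 12. These differ, so the equilibrium is in mixed strategies.
Let Column play 1 with probability q. Row is indifferent when 12q + 2(1−q) = −5q + 19(1−q), giving q = 1/2.

1/2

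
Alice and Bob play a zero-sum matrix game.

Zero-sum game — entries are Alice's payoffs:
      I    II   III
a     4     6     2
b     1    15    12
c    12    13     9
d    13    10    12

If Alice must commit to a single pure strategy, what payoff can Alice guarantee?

10

The worst-case payoff for each row is a: 2, b: 1, c: 9, d: 10.
The best of these is 10.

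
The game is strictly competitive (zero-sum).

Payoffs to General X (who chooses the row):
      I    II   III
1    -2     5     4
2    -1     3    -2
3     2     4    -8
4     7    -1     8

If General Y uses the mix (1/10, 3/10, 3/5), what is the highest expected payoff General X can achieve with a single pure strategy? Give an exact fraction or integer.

26/5

1: (-2)·(1/10) + (5)·(3/10) + (4)·(3/5) = 37/10.
2: (-1)·(1/10) + (3)·(3/10) + (-2)·(3/5) = -2/5.
3: (2)·(1/10) + (4)·(3/10) + (-8)·(3/5) = -17/5.
4: (7)·(1/10) + (-1)·(3/10) + (8)·(3/5) = 26/5.
The best pure response is 4 with expected payoff 26/5.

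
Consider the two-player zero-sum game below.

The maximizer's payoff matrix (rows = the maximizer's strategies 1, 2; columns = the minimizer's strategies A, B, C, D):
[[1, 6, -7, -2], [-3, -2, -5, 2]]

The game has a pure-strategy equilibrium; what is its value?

Row minima: -7, -5 → the maximizer's maximin is -5.
Column maxima: 1, 6, -5, 2 → the minimizer's minimax is -5.
They coincide at (2, C), so the value is -5.

-5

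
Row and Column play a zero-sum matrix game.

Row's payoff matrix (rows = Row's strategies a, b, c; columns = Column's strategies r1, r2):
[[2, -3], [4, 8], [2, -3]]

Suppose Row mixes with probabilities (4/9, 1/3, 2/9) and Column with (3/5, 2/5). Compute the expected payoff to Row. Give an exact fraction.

28/15

Against (3/5, 2/5), each row's expected payoff is a: 0; b: 28/5; c: 0.
Taking the (4/9, 1/3, 2/9)-weighted average: (4/9)·(0) + (1/3)·(28/5) + (2/9)·(0) = 28/15.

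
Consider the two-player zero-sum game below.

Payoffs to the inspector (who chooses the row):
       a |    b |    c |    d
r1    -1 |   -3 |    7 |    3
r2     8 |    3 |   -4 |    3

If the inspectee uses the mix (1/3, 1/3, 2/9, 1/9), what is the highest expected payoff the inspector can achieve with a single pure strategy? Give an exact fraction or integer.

28/9

r1: (-1)·(1/3) + (-3)·(1/3) + (7)·(2/9) + (3)·(1/9) = 5/9.
r2: (8)·(1/3) + (3)·(1/3) + (-4)·(2/9) + (3)·(1/9) = 28/9.
The best pure response is r2 with expected payoff 28/9.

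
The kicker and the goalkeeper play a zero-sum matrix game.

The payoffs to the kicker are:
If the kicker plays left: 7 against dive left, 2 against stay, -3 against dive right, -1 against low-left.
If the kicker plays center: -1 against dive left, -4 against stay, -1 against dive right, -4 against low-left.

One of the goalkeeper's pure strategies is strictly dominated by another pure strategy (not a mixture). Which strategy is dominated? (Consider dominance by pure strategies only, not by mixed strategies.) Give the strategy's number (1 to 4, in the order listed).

The goalkeeper prefers columns that give the kicker less. Compare dive left with stay: 2 < 7, -4 < -1.
So stay strictly dominates dive left for the goalkeeper; dive left is strictly dominated.

1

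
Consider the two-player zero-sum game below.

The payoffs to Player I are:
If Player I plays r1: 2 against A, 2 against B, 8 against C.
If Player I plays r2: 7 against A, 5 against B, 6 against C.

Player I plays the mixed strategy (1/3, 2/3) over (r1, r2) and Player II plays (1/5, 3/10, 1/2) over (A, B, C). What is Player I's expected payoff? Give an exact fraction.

28/5

Against (1/5, 3/10, 1/2), each row's expected payoff is r1: 5; r2: 59/10.
Taking the (1/3, 2/3)-weighted average: (1/3)·(5) + (2/3)·(59/10) = 28/5.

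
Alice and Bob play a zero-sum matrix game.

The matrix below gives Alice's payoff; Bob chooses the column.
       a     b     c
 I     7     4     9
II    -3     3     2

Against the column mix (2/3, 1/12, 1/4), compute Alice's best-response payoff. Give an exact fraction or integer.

29/4

I: (7)·(2/3) + (4)·(1/12) + (9)·(1/4) = 29/4.
II: (-3)·(2/3) + (3)·(1/12) + (2)·(1/4) = -5/4.
The best pure response is I with expected payoff 29/4.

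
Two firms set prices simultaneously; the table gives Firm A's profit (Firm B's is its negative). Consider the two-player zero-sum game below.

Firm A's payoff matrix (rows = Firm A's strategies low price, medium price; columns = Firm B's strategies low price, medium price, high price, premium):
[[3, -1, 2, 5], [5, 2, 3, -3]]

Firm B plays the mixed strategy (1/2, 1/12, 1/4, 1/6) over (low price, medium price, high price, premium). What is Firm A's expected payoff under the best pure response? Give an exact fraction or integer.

35/12

low price: (3)·(1/2) + (-1)·(1/12) + (2)·(1/4) + (5)·(1/6) = 11/4.
medium price: (5)·(1/2) + (2)·(1/12) + (3)·(1/4) + (-3)·(1/6) = 35/12.
The best pure response is medium price with expected payoff 35/12.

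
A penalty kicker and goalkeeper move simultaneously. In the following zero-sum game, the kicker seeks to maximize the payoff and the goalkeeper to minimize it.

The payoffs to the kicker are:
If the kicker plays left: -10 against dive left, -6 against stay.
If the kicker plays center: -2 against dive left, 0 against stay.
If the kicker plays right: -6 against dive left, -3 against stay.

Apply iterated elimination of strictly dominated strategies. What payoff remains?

Row right is strictly dominated by row center (-2>-6, 0>-3); eliminate right.
Column stay is strictly dominated by dive left for the goalkeeper (-10<-6, -2<0); eliminate stay.
Row left is strictly dominated by row center (-2>-10); eliminate left.
Only (center, dive left) remains, with payoff -2.

-2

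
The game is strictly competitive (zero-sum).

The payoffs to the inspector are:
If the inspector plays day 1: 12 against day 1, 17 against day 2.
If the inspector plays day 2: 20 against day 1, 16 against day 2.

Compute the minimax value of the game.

148/9

Row minima are 12 and 16, so the inspector's maximin is 16; column maxima are 20 and 17, so the inspectee's minimax is 17. These differ, so the equilibrium is in mixed strategies.
Let the inspector play day 1 with probability p. The inspectee is indifferent when 12p + 20(1−p) = 17p + 16(1−p), giving p = 4/9.
Let the inspectee play day 1 with probability q. The inspector is indifferent when 12q + 17(1−q) = 20q + 16(1−q), giving q = 1/9.
The value is 12·(1/9) + (17)·(8/9) = 148/9.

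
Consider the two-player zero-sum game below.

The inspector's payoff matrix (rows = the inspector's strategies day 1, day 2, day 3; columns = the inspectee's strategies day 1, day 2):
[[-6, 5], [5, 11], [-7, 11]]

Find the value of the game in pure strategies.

Row minima: -6, 5, -7 → the inspector's maximin is 5.
Column maxima: 5, 11 → the inspectee's minimax is 5.
They coincide at (day 2, day 1), so the value is 5.

5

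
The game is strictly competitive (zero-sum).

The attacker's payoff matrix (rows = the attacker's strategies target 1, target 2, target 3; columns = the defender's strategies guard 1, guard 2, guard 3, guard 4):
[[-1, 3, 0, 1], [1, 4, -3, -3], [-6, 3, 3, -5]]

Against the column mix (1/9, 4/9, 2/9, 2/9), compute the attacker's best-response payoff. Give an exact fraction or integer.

13/9

target 1: (-1)·(1/9) + (3)·(4/9) + (0)·(2/9) + (1)·(2/9) = 13/9.
target 2: (1)·(1/9) + (4)·(4/9) + (-3)·(2/9) + (-3)·(2/9) = 5/9.
target 3: (-6)·(1/9) + (3)·(4/9) + (3)·(2/9) + (-5)·(2/9) = 2/9.
The best pure response is target 1 with expected payoff 13/9.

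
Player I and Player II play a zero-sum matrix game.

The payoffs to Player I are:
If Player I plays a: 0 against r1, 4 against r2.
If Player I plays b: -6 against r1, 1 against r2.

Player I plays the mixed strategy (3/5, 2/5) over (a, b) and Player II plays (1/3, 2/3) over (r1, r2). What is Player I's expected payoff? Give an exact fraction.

16/15

Against (1/3, 2/3), each row's expected payoff is a: 8/3; b: -4/3.
Taking the (3/5, 2/5)-weighted average: (3/5)·(8/3) + (2/5)·(-4/3) = 16/15.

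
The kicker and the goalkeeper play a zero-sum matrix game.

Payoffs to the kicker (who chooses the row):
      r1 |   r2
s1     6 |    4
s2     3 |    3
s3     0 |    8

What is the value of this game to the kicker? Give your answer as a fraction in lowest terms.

Row s2 is strictly dominated by row s1, so the kicker never plays it.
The remaining 2×2 game on (s1, s3) × (r1, r2) has no saddle point. Let the kicker play s1 with probability p; indifference gives 6p = 4p + 8(1−p), so p = 4/5.
Similarly the goalkeeper's optimal q on r1 is 2/5, and the value is 6·(2/5) + (4)·(3/5) = 24/5.

24/5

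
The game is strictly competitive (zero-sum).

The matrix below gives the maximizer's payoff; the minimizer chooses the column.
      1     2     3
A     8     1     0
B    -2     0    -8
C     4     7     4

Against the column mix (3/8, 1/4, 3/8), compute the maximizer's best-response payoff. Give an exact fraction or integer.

A: (8)·(3/8) + (1)·(1/4) + (0)·(3/8) = 13/4.
B: (-2)·(3/8) + (0)·(1/4) + (-8)·(3/8) = -15/4.
C: (4)·(3/8) + (7)·(1/4) + (4)·(3/8) = 19/4.
The best pure response is C with expected payoff 19/4.

19/4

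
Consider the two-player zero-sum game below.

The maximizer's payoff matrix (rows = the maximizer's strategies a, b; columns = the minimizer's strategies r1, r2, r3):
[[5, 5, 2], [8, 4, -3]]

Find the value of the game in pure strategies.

2

Row minima: 2, -3 → the maximizer's maximin is 2.
Column maxima: 8, 5, 2 → the minimizer's minimax is 2.
They coincide at (a, r3), so the value is 2.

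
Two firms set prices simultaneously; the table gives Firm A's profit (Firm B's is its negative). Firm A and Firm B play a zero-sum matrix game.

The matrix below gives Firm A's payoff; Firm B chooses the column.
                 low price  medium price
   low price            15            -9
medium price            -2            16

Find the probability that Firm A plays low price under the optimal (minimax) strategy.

Row minima are -9 and -2, so Firm A's maximin is -2; column maxima are 15 and 16, so Firm B's minimax is 15. These differ, so the equilibrium is in mixed strategies.
Let Firm A play low price with probability p. Firm B is indifferent when 15p − 2(1−p) = −9p + 16(1−p), giving p = 3/7.

3/7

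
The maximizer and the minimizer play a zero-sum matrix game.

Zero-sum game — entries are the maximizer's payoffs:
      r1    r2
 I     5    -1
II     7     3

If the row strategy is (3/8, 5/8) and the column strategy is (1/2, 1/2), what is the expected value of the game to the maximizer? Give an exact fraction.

31/8

Against (1/2, 1/2), each row's expected payoff is I: 2; II: 5.
Taking the (3/8, 5/8)-weighted average: (3/8)·(2) + (5/8)·(5) = 31/8.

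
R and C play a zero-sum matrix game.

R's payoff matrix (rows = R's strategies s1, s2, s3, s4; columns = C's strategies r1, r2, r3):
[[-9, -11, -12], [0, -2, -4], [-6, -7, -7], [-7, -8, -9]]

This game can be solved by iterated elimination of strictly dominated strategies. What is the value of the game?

Column r1 is strictly dominated by r2 for C (-11<-9, -2<0, -7<-6, -8<-7); eliminate r1.
Row s1 is strictly dominated by row s2 (-2>-11, -4>-12); eliminate s1.
Row s3 is strictly dominated by row s2 (-2>-7, -4>-7); eliminate s3.
Column r2 is strictly dominated by r3 for C (-4<-2, -9<-8); eliminate r2.
Row s4 is strictly dominated by row s2 (-4>-9); eliminate s4.
Only (s2, r3) remains, with payoff -4.

-4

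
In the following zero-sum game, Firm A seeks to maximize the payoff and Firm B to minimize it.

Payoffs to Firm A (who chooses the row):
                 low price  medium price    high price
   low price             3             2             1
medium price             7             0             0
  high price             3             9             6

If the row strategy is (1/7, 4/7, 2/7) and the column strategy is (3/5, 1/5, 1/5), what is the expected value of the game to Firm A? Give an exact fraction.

144/35

Against (3/5, 1/5, 1/5), each row's expected payoff is low price: 12/5; medium price: 21/5; high price: 24/5.
Taking the (1/7, 4/7, 2/7)-weighted average: (1/7)·(12/5) + (4/7)·(21/5) + (2/7)·(24/5) = 144/35.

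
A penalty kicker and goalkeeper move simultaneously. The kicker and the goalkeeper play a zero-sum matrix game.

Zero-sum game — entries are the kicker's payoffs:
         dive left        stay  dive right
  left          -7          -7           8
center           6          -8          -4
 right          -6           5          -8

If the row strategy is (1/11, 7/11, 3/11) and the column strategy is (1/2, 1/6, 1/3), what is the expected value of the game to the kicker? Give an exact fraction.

-85/66

Against (1/2, 1/6, 1/3), each row's expected payoff is left: -2; center: 1/3; right: -29/6.
Taking the (1/11, 7/11, 3/11)-weighted average: (1/11)·(-2) + (7/11)·(1/3) + (3/11)·(-29/6) = -85/66.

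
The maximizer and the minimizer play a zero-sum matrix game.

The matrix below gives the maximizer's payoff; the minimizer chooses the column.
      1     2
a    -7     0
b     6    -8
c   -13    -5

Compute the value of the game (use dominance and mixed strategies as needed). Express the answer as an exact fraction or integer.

Row c is strictly dominated by row a, so the maximizer never plays it.
The remaining 2×2 game on (a, b) × (1, 2) has no saddle point. Let the maximizer play a with probability p; indifference gives −7p + 6(1−p) = −8(1−p), so p = 2/3.
Similarly the minimizer's optimal q on 1 is 8/21, and the value is -7·(8/21) + (0)·(13/21) = -8/3.

-8/3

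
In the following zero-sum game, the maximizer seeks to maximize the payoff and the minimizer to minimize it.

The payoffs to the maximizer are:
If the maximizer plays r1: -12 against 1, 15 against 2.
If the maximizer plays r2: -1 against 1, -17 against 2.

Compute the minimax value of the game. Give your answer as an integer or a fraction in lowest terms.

-219/43

Row minima are -12 and -17, so the maximizer's maximin is -12; column maxima are -1 and 15, so the minimizer's minimax is -1. These differ, so the equilibrium is in mixed strategies.
Let the maximizer play r1 with probability p. The minimizer is indifferent when −12p − (1−p) = 15p − 17(1−p), giving p = 16/43.
Let the minimizer play 1 with probability q. The maximizer is indifferent when −12q + 15(1−q) = −q − 17(1−q), giving q = 32/43.
The value is -12·(32/43) + (15)·(11/43) = -219/43.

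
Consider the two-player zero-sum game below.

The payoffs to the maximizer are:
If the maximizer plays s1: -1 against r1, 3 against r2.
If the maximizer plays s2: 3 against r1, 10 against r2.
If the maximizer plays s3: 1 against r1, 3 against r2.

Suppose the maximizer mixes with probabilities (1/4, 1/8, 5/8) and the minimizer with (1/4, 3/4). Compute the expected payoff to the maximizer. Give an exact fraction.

Against (1/4, 3/4), each row's expected payoff is s1: 2; s2: 33/4; s3: 5/2.
Taking the (1/4, 1/8, 5/8)-weighted average: (1/4)·(2) + (1/8)·(33/4) + (5/8)·(5/2) = 99/32.

99/32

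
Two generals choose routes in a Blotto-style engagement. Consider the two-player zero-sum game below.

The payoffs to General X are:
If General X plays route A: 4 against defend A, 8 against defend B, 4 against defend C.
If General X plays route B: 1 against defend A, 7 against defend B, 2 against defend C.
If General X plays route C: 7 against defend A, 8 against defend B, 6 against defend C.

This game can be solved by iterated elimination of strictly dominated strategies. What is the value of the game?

Column defend B is strictly dominated by defend A for General Y (4<8, 1<7, 7<8); eliminate defend B.
Row route A is strictly dominated by row route C (7>4, 6>4); eliminate route A.
Row route B is strictly dominated by row route C (7>1, 6>2); eliminate route B.
Column defend A is strictly dominated by defend C for General Y (6<7); eliminate defend A.
Only (route C, defend C) remains, with payoff 6.

6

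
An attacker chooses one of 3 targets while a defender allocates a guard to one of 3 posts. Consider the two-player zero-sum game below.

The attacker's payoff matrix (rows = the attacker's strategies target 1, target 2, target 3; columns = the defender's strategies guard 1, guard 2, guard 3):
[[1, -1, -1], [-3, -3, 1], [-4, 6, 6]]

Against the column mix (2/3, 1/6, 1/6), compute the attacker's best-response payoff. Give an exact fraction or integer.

target 1: (1)·(2/3) + (-1)·(1/6) + (-1)·(1/6) = 1/3.
target 2: (-3)·(2/3) + (-3)·(1/6) + (1)·(1/6) = -7/3.
target 3: (-4)·(2/3) + (6)·(1/6) + (6)·(1/6) = -2/3.
The best pure response is target 1 with expected payoff 1/3.

1/3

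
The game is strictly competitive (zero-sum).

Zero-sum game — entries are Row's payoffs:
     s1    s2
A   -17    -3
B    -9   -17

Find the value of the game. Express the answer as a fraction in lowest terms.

Row minima are -17 and -17, so Row's maximin is -17; column maxima are -9 and -3, so Column's minimax is -9. These differ, so the equilibrium is in mixed strategies.
Let Row play A with probability p. Column is indifferent when −17p − 9(1−p) = −3p − 17(1−p), giving p = 4/11.
Let Column play s1 with probability q. Row is indifferent when −17q − 3(1−q) = −9q − 17(1−q), giving q = 7/11.
The value is -17·(7/11) + (-3)·(4/11) = -131/11.

-131/11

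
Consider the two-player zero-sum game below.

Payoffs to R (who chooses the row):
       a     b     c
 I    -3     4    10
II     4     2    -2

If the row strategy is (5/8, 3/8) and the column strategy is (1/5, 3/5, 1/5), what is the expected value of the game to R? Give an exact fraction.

119/40

Against (1/5, 3/5, 1/5), each row's expected payoff is I: 19/5; II: 8/5.
Taking the (5/8, 3/8)-weighted average: (5/8)·(19/5) + (3/8)·(8/5) = 119/40.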